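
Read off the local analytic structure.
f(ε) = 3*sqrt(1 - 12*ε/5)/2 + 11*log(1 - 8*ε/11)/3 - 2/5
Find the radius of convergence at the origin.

Branch term (3/2)*sqrt(1 - ε/(5/12)): its argument vanishes at ε = 5/12, a square-root branch point, modulus 5/12.
Branch term (11/3)*log(1 - ε/(11/8)): its argument vanishes at ε = 11/8, a logarithmic branch point, modulus 11/8.
The radius of convergence is the smallest modulus among the singular points: 5/12.

The radius of convergence is 5/12.


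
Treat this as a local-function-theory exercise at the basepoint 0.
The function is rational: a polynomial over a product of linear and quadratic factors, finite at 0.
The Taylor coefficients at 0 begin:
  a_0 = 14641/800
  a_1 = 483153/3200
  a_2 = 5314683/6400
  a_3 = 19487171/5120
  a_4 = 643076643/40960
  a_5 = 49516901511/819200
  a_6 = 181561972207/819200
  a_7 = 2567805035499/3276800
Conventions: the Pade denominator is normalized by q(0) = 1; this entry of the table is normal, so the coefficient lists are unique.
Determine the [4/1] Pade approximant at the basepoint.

Taylor coefficients needed (read off): a_0 = 14641/800, a_1 = 483153/3200, a_2 = 5314683/6400, a_3 = 19487171/5120, a_4 = 643076643/40960, a_5 = 49516901511/819200.
Write the denominator as Q(h) = 1 + q1*h. Requiring Q*f - P = O(h^6) with deg P <= 4 kills the coefficients of h^5..h^5 in Q*f:
  h^5: a_5 + q1*a_4 = 0, i.e. 49516901511/819200 + (643076643/40960)*q1 = 0.
Solving this linear system: q1 = -77/20.
The numerator is Q*f truncated at degree 4: P0 = a_0 = 14641/800; P1 = a_1 + q1*a_0 = 161051/2000; P2 = a_2 + q1*a_1 = 15944049/64000; P3 = a_3 + q1*a_2 = 19487171/32000; P4 = a_4 + q1*a_3 = 214358881/204800.

The Pade approximant has numerator coefficients [14641/800, 161051/2000, 15944049/64000, 19487171/32000, 214358881/204800]; denominator coefficients [1, -77/20].


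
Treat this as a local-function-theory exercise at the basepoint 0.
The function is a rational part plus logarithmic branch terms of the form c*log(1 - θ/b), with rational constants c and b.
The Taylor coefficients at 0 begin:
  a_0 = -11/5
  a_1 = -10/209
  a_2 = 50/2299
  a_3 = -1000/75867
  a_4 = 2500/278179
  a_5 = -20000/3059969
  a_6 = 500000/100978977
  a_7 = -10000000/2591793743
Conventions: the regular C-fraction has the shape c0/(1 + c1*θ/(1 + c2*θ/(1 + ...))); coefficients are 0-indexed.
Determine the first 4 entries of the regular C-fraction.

The regular C-fraction coefficients are [-11/5, -50/2299, 1095/2299, 95/657].

Taylor coefficients (read off): a_0 = -11/5, a_1 = -10/209, a_2 = 50/2299, a_3 = -1000/75867.
c0 = a_0 = -11/5. Peel one level at a time: if S = 1 + c*θ/S' with S'(0) = 1, then c is the θ-coefficient of S and S' = c*θ/(S - 1).
S_1 = c0/f = 1 + (-50/2299)*θ + (54750/5285401)*θ^2 + ...; c1 = -50/2299.
S_2 = c1*θ/(S_1 - 1) = 1 + (1095/2299)*θ + (-25/363)*θ^2 + ...; c2 = 1095/2299.
S_3 = c2*θ/(S_2 - 1) = 1 + (95/657)*θ + ...; c3 = 95/657.


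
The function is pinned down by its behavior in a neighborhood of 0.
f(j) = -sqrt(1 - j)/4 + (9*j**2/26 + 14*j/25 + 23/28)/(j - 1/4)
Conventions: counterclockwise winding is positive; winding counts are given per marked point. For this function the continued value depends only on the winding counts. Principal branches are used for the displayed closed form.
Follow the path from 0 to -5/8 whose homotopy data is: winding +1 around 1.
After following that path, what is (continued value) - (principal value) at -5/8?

The rational part is single-valued and drops out of the difference; each branch term changes only by its own monodromy.
(-1/4)*sqrt(1 - j/(1)): winding +1 is odd, the square root flips sign, contributing -2*(-1/4)*sqrt(1 - (-5/8)/(1)) = -2*(-1/4)*sqrt(13/8) = (1/8)*sqrt(26).
Summing the contributions at j = -5/8 gives (1/8)*sqrt(26).

Continued minus principal equals (1/8)*sqrt(26).


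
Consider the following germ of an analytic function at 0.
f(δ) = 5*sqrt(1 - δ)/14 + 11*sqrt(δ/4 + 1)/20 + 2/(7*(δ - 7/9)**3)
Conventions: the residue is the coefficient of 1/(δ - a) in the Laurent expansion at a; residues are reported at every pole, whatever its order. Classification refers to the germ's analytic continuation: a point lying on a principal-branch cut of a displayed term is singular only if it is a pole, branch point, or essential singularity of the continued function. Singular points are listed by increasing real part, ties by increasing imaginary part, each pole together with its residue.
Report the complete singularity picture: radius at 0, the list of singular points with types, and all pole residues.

Denominator factor (δ - 7/9)^3: pole of order 3 at 7/9, modulus 7/9.
Branch term (5/14)*sqrt(1 - δ/(1)): its argument vanishes at δ = 1, a square-root branch point, modulus 1.
Branch term (11/20)*sqrt(1 - δ/(-4)): its argument vanishes at δ = -4, a square-root branch point, modulus 4.
The radius of convergence is the smallest modulus among the singular points: 7/9.
The branch terms are analytic at 7/9 and contribute nothing to the residue; only the rational part matters.
At the order-3 pole 7/9 set g(δ) = (δ - (7/9))^3*(rational part) = 2/7.
Order-3 pole: residue = g''(a)/2; g''(7/9) = 0, so the residue is 0.
List the singular points by increasing real part (a conjugate pair: the negative imaginary part first).

Radius of convergence at 0: 7/9.
At -4: an algebraic (square-root) branch point.
At 7/9: a pole of order 3; residue 0.
At 1: an algebraic (square-root) branch point.


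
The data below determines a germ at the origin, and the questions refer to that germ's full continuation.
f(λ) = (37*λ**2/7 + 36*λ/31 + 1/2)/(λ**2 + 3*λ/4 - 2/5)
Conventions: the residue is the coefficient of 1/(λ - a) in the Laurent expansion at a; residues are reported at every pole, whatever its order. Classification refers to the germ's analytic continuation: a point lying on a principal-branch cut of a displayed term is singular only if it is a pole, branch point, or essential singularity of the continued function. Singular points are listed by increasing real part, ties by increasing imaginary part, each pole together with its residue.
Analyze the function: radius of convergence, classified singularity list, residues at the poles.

Radius of convergence at 0: -3/8 + (1/40)*sqrt(865).
At -3/8 - (1/40)*sqrt(865): a pole of order 1; residue -2433/1736 - (127263/1501640)*sqrt(865).
At -3/8 + (1/40)*sqrt(865): a pole of order 1; residue -2433/1736 + (127263/1501640)*sqrt(865).

Denominator factor (λ**2 + 3*λ/4 - 2/5): discriminant 173/80, real irrational roots -3/8 + (1/40)*sqrt(865) and -3/8 - (1/40)*sqrt(865); poles of order 1, moduli -3/8 + (1/40)*sqrt(865) and 3/8 + (1/40)*sqrt(865).
The radius of convergence is the smallest modulus among the singular points: -3/8 + (1/40)*sqrt(865).
The factor λ**2 + 3*λ/4 - 2/5 splits as (λ - a)(λ - a') with a = -3/8 - (1/40)*sqrt(865), a' = -3/8 + (1/40)*sqrt(865). At the order-1 pole a set g(λ) = (λ - a)*f(λ) = [37*λ**2/7 + 36*λ/31 + 1/2] / (λ - a').
Simple pole: residue = g(a) at a = -3/8 - (1/40)*sqrt(865), which is -2433/1736 - (127263/1501640)*sqrt(865).
The factor λ**2 + 3*λ/4 - 2/5 splits as (λ - a)(λ - a') with a = -3/8 + (1/40)*sqrt(865), a' = -3/8 - (1/40)*sqrt(865). At the order-1 pole a set g(λ) = (λ - a)*f(λ) = [37*λ**2/7 + 36*λ/31 + 1/2] / (λ - a').
Simple pole: residue = g(a) at a = -3/8 + (1/40)*sqrt(865), which is -2433/1736 + (127263/1501640)*sqrt(865).
List the singular points by increasing real part (a conjugate pair: the negative imaginary part first).


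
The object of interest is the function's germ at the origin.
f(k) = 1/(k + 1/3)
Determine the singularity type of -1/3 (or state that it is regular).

The denominator factor k + 1/3 vanishes at -1/3 and appears to the power 1; the numerator there equals 1, nonzero, and no other factor vanishes.
Hence a pole whose order is the multiplicity, 1.

The point is a pole of order 1.


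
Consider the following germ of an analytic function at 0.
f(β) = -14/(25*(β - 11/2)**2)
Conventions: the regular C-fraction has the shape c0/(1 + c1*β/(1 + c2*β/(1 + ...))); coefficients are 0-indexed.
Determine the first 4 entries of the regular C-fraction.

The regular C-fraction coefficients are [-56/3025, -4/11, 1/11, -1/11].

Taylor coefficients (expand at 0): a_0 = -56/3025, a_1 = -224/33275, a_2 = -672/366025, a_3 = -1792/4026275.
c0 = a_0 = -56/3025. Peel one level at a time: if S = 1 + c*β/S' with S'(0) = 1, then c is the β-coefficient of S and S' = c*β/(S - 1).
S_1 = c0/f = 1 + (-4/11)*β + (4/121)*β^2 + ...; c1 = -4/11.
S_2 = c1*β/(S_1 - 1) = 1 + (1/11)*β + (1/121)*β^2 + ...; c2 = 1/11.
S_3 = c2*β/(S_2 - 1) = 1 + (-1/11)*β + ...; c3 = -1/11.


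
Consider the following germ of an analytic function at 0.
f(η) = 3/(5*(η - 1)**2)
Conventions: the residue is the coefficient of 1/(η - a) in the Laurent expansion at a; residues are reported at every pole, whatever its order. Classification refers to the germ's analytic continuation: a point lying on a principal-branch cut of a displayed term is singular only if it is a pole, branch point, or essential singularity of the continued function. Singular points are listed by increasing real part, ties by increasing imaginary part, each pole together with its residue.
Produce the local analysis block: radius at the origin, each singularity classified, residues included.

Radius of convergence at 0: 1.
At 1: a pole of order 2; residue 0.

Denominator factor (η - 1)^2: pole of order 2 at 1, modulus 1.
The radius of convergence is the smallest modulus among the singular points: 1.
At the order-2 pole 1 set g(η) = (η - (1))^2*f(η) = 3/5.
Order-2 pole: residue = g'(a); g'(1) = 0, so the residue is 0.


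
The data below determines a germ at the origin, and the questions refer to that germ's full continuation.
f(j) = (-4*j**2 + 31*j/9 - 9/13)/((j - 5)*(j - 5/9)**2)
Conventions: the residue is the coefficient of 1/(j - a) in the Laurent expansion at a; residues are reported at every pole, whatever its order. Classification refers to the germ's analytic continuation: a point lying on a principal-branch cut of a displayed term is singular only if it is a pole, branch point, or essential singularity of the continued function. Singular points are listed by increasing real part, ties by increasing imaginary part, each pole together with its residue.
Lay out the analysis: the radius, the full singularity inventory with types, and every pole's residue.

Radius of convergence at 0: 5/9.
At 5/9: a pole of order 2; residue 2347/10400.
At 5: a pole of order 1; residue -43947/10400.

Denominator factor (j - 5): pole of order 1 at 5, modulus 5.
Denominator factor (j - 5/9)^2: pole of order 2 at 5/9, modulus 5/9.
The radius of convergence is the smallest modulus among the singular points: 5/9.
At the order-2 pole 5/9 set g(j) = (j - (5/9))^2*f(j) = (-4*j**2 + 31*j/9 - 9/13)/(j - 5).
Order-2 pole: residue = g'(a); g'(5/9) = 2347/10400, so the residue is 2347/10400.
At the order-1 pole 5 set g(j) = (j - (5))*f(j) = (-4*j**2 + 31*j/9 - 9/13)/(j - 5/9)**2.
Simple pole: residue = g(a) at a = 5, which is -43947/10400.
List the singular points by increasing real part (a conjugate pair: the negative imaginary part first).


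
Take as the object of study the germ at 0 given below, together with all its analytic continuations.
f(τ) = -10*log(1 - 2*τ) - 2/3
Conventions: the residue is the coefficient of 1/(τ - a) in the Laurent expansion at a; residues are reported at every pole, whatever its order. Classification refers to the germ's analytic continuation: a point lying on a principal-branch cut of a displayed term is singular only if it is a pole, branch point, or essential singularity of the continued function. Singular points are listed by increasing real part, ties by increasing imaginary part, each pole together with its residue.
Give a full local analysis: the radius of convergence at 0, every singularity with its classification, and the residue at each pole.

Radius of convergence at 0: 1/2.
At 1/2: a logarithmic branch point.

Branch term (-10)*log(1 - τ/(1/2)): its argument vanishes at τ = 1/2, a logarithmic branch point, modulus 1/2.
The radius of convergence is the smallest modulus among the singular points: 1/2.


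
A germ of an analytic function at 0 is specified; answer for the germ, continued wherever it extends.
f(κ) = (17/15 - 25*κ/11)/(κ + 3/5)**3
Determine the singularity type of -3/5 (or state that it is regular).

The point is a pole of order 3.

The denominator factor κ + 3/5 vanishes at -3/5 and appears to the power 3; the numerator there equals 412/165, nonzero, and no other factor vanishes.
Hence a pole whose order is the multiplicity, 3.


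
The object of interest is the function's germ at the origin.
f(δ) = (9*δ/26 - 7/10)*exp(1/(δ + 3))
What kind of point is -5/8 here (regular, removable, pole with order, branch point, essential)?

There is no denominator, hence no pole anywhere.
The essential point of exp(1/(δ - (-3))) is -3, not -5/8.
So the germ continues analytically to -5/8.

The point is a regular point.


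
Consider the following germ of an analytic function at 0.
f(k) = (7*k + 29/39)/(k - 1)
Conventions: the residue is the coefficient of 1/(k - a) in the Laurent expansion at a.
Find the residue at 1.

At the order-1 pole 1 set g(k) = (k - (1))*f(k) = 7*k + 29/39.
Simple pole: residue = g(a) at a = 1, which is 302/39.

The residue is 302/39.


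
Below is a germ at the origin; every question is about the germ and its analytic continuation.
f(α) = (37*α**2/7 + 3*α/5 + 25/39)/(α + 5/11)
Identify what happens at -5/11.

The point is a pole of order 1.

The denominator factor α + 5/11 vanishes at -5/11 and appears to the power 1; the numerator there equals 48241/33033, nonzero, and no other factor vanishes.
Hence a pole whose order is the multiplicity, 1.


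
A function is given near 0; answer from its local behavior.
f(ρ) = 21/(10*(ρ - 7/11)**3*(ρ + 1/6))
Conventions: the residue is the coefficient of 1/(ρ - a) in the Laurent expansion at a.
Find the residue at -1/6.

The residue is -3018708/744385.

At the order-1 pole -1/6 set g(ρ) = (ρ - (-1/6))*f(ρ) = 21/(10*(ρ - 7/11)**3).
Simple pole: residue = g(a) at a = -1/6, which is -3018708/744385.


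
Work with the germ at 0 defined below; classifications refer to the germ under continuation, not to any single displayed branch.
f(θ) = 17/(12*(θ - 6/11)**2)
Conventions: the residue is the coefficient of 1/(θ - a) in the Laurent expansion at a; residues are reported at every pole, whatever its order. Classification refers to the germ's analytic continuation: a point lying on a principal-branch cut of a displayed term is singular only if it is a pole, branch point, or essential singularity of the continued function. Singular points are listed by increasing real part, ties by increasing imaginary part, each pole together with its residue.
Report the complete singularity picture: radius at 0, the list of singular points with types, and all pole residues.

Radius of convergence at 0: 6/11.
At 6/11: a pole of order 2; residue 0.

Denominator factor (θ - 6/11)^2: pole of order 2 at 6/11, modulus 6/11.
The radius of convergence is the smallest modulus among the singular points: 6/11.
At the order-2 pole 6/11 set g(θ) = (θ - (6/11))^2*f(θ) = 17/12.
Order-2 pole: residue = g'(a); g'(6/11) = 0, so the residue is 0.


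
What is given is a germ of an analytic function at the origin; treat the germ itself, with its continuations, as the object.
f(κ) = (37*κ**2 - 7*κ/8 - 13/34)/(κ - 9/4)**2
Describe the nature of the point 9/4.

The point is a pole of order 2.

The denominator factor κ - 9/4 vanishes at 9/4 and appears to the power 2; the numerator there equals 100619/544, nonzero, and no other factor vanishes.
Hence a pole whose order is the multiplicity, 2.


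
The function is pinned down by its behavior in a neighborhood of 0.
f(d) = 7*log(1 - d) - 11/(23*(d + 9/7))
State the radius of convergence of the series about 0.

The radius of convergence is 1.

Denominator factor (d + 9/7): pole of order 1 at -9/7, modulus 9/7.
Branch term (7)*log(1 - d/(1)): its argument vanishes at d = 1, a logarithmic branch point, modulus 1.
The radius of convergence is the smallest modulus among the singular points: 1.


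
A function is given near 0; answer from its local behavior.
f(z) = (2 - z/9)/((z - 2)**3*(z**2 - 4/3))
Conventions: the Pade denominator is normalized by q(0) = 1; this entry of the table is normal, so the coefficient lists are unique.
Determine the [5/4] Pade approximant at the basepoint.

The Pade approximant has numerator coefficients [3/16, 596288/10797081, 63888/3599027, 18392/3599027, 4356/3599027, 726/3599027]; denominator coefficients [1, -4138527/3599027, -2958567/7198054, 12415325/14396108, -396045/1556336].

Taylor coefficients needed (expand at 0): a_0 = 3/16, a_1 = 13/48, a_2 = 13/32, a_3 = 27/64, a_4 = 359/768, a_5 = 55/128, a_6 = 109/256, a_7 = 569/1536, a_8 = 1431/4096, a_9 = 1213/4096.
Write the denominator as Q(z) = 1 + q1*z + q2*z^2 + q3*z^3 + q4*z^4. Requiring Q*f - P = O(z^10) with deg P <= 5 kills the coefficients of z^6..z^9 in Q*f:
  z^6: a_6 + q1*a_5 + q2*a_4 + q3*a_3 + q4*a_2 = 0, i.e. 109/256 + (55/128)*q1 + (359/768)*q2 + (27/64)*q3 + (13/32)*q4 = 0.
  z^7: a_7 + q1*a_6 + q2*a_5 + q3*a_4 + q4*a_3 = 0, i.e. 569/1536 + (109/256)*q1 + (55/128)*q2 + (359/768)*q3 + (27/64)*q4 = 0.
  z^8: a_8 + q1*a_7 + q2*a_6 + q3*a_5 + q4*a_4 = 0, i.e. 1431/4096 + (569/1536)*q1 + (109/256)*q2 + (55/128)*q3 + (359/768)*q4 = 0.
  z^9: a_9 + q1*a_8 + q2*a_7 + q3*a_6 + q4*a_5 = 0, i.e. 1213/4096 + (1431/4096)*q1 + (569/1536)*q2 + (109/256)*q3 + (55/128)*q4 = 0.
Solving this linear system: q1 = -4138527/3599027, q2 = -2958567/7198054, q3 = 12415325/14396108, q4 = -396045/1556336.
The numerator is Q*f truncated at degree 5: P0 = a_0 = 3/16; P1 = a_1 + q1*a_0 = 596288/10797081; P2 = a_2 + q1*a_1 + q2*a_0 = 63888/3599027; P3 = a_3 + q1*a_2 + q2*a_1 + q3*a_0 = 18392/3599027; P4 = a_4 + q1*a_3 + q2*a_2 + q3*a_1 + q4*a_0 = 4356/3599027; P5 = a_5 + q1*a_4 + q2*a_3 + q3*a_2 + q4*a_1 = 726/3599027.


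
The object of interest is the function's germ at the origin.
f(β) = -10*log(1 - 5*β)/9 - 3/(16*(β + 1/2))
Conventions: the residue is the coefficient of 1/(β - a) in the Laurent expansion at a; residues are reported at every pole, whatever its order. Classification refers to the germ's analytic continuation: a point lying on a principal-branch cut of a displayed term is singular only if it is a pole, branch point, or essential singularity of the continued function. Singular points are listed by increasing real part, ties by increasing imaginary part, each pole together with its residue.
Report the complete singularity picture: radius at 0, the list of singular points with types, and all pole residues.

Denominator factor (β + 1/2): pole of order 1 at -1/2, modulus 1/2.
Branch term (-10/9)*log(1 - β/(1/5)): its argument vanishes at β = 1/5, a logarithmic branch point, modulus 1/5.
The radius of convergence is the smallest modulus among the singular points: 1/5.
The branch term is analytic at -1/2 and contributes nothing to the residue; only the rational part matters.
At the order-1 pole -1/2 set g(β) = (β - (-1/2))*(rational part) = -3/16.
Simple pole: residue = g(a) at a = -1/2, which is -3/16.
List the singular points by increasing real part (a conjugate pair: the negative imaginary part first).

Radius of convergence at 0: 1/5.
At -1/2: a pole of order 1; residue -3/16.
At 1/5: a logarithmic branch point.


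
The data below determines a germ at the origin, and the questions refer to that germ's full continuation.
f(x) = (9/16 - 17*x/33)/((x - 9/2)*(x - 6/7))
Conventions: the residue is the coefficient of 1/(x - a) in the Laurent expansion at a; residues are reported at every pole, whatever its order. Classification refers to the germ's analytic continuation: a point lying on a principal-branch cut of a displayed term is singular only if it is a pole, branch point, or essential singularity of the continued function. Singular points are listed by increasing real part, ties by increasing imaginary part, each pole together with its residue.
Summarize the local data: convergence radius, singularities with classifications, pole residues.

Radius of convergence at 0: 6/7.
At 6/7: a pole of order 1; residue -149/4488.
At 9/2: a pole of order 1; residue -721/1496.

Denominator factor (x - 9/2): pole of order 1 at 9/2, modulus 9/2.
Denominator factor (x - 6/7): pole of order 1 at 6/7, modulus 6/7.
The radius of convergence is the smallest modulus among the singular points: 6/7.
At the order-1 pole 6/7 set g(x) = (x - (6/7))*f(x) = (9/16 - 17*x/33)/(x - 9/2).
Simple pole: residue = g(a) at a = 6/7, which is -149/4488.
At the order-1 pole 9/2 set g(x) = (x - (9/2))*f(x) = (9/16 - 17*x/33)/(x - 6/7).
Simple pole: residue = g(a) at a = 9/2, which is -721/1496.
List the singular points by increasing real part (a conjugate pair: the negative imaginary part first).


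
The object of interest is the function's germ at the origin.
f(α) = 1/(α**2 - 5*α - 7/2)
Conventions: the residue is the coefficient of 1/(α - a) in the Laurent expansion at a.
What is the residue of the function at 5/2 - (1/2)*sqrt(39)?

The factor α**2 - 5*α - 7/2 splits as (α - a)(α - a') with a = 5/2 - (1/2)*sqrt(39), a' = 5/2 + (1/2)*sqrt(39). At the order-1 pole a set g(α) = (α - a)*f(α) = [1] / (α - a').
Simple pole: residue = g(a) at a = 5/2 - (1/2)*sqrt(39), which is -(1/39)*sqrt(39).

The residue is -(1/39)*sqrt(39).


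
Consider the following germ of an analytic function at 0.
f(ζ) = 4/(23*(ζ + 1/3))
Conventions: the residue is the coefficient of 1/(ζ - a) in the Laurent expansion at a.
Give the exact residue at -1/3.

At the order-1 pole -1/3 set g(ζ) = (ζ - (-1/3))*f(ζ) = 4/23.
Simple pole: residue = g(a) at a = -1/3, which is 4/23.

The residue is 4/23.


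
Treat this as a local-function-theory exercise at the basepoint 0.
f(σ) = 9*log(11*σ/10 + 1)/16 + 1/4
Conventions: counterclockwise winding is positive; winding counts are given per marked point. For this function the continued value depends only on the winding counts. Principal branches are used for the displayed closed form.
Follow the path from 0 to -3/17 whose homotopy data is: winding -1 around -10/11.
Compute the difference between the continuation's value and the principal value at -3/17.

Continued minus principal equals -(9/8)*pi*i.

The rational part is single-valued and drops out of the difference; each branch term changes only by its own monodromy.
(9/16)*log(1 - σ/(-10/11)): each positive loop around -10/11 adds 2*pi*i to the log, so winding -1 contributes (9/16)*(-1)*2*pi*i = -(9/8)*pi*i.
Summing the contributions at σ = -3/17 gives -(9/8)*pi*i.


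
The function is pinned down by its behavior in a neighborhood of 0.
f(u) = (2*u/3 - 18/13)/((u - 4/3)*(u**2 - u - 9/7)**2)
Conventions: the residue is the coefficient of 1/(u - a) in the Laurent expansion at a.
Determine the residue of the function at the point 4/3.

At the order-1 pole 4/3 set g(u) = (u - (4/3))*f(u) = (2*u/3 - 18/13)/(u**2 - u - 9/7)**2.
Simple pole: residue = g(a) at a = 4/3, which is -25578/36517.

The residue is -25578/36517.


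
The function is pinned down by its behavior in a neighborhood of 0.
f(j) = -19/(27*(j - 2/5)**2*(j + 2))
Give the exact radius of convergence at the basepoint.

The radius of convergence is 2/5.

Denominator factor (j + 2): pole of order 1 at -2, modulus 2.
Denominator factor (j - 2/5)^2: pole of order 2 at 2/5, modulus 2/5.
The radius of convergence is the smallest modulus among the singular points: 2/5.


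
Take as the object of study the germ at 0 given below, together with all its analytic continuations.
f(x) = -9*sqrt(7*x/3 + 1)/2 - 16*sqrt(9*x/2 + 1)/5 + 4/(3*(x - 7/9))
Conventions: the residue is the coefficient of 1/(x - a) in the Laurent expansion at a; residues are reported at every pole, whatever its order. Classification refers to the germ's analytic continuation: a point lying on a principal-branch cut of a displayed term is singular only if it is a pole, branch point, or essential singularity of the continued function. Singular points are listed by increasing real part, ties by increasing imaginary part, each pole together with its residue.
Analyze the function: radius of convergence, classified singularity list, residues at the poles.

Denominator factor (x - 7/9): pole of order 1 at 7/9, modulus 7/9.
Branch term (-9/2)*sqrt(1 - x/(-3/7)): its argument vanishes at x = -3/7, a square-root branch point, modulus 3/7.
Branch term (-16/5)*sqrt(1 - x/(-2/9)): its argument vanishes at x = -2/9, a square-root branch point, modulus 2/9.
The radius of convergence is the smallest modulus among the singular points: 2/9.
The branch terms are analytic at 7/9 and contribute nothing to the residue; only the rational part matters.
At the order-1 pole 7/9 set g(x) = (x - (7/9))*(rational part) = 4/3.
Simple pole: residue = g(a) at a = 7/9, which is 4/3.
List the singular points by increasing real part (a conjugate pair: the negative imaginary part first).

Radius of convergence at 0: 2/9.
At -3/7: an algebraic (square-root) branch point.
At -2/9: an algebraic (square-root) branch point.
At 7/9: a pole of order 1; residue 4/3.


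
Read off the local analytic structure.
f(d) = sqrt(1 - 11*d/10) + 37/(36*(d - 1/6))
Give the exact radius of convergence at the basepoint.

Denominator factor (d - 1/6): pole of order 1 at 1/6, modulus 1/6.
Branch term (1)*sqrt(1 - d/(10/11)): its argument vanishes at d = 10/11, a square-root branch point, modulus 10/11.
The radius of convergence is the smallest modulus among the singular points: 1/6.

The radius of convergence is 1/6.


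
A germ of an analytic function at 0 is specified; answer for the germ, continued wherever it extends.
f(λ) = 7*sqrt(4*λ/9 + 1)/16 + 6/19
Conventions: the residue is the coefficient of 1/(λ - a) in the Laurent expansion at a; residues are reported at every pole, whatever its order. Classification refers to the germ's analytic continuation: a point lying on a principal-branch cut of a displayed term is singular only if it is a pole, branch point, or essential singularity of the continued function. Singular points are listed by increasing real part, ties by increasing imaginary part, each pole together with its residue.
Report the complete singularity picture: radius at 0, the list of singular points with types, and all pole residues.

Radius of convergence at 0: 9/4.
At -9/4: an algebraic (square-root) branch point.

Branch term (7/16)*sqrt(1 - λ/(-9/4)): its argument vanishes at λ = -9/4, a square-root branch point, modulus 9/4.
The radius of convergence is the smallest modulus among the singular points: 9/4.


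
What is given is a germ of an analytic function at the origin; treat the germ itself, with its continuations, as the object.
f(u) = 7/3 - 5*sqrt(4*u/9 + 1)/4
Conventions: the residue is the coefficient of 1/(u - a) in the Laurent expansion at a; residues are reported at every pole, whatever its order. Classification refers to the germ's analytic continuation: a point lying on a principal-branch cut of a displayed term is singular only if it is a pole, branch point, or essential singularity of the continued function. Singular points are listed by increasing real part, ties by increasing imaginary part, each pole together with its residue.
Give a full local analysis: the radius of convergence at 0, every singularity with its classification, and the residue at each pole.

Radius of convergence at 0: 9/4.
At -9/4: an algebraic (square-root) branch point.

Branch term (-5/4)*sqrt(1 - u/(-9/4)): its argument vanishes at u = -9/4, a square-root branch point, modulus 9/4.
The radius of convergence is the smallest modulus among the singular points: 9/4.


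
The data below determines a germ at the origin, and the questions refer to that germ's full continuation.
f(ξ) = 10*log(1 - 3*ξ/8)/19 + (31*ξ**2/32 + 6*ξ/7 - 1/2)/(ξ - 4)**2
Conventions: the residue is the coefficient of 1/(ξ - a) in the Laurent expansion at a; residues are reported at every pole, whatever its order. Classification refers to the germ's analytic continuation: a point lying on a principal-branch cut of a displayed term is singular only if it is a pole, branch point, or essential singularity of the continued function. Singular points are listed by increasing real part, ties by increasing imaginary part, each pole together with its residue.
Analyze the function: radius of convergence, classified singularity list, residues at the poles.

Radius of convergence at 0: 8/3.
At 8/3: a logarithmic branch point.
At 4: a pole of order 2; residue 241/28.

Denominator factor (ξ - 4)^2: pole of order 2 at 4, modulus 4.
Branch term (10/19)*log(1 - ξ/(8/3)): its argument vanishes at ξ = 8/3, a logarithmic branch point, modulus 8/3.
The radius of convergence is the smallest modulus among the singular points: 8/3.
The branch term is analytic at 4 and contributes nothing to the residue; only the rational part matters.
At the order-2 pole 4 set g(ξ) = (ξ - (4))^2*(rational part) = 31*ξ**2/32 + 6*ξ/7 - 1/2.
Order-2 pole: residue = g'(a); g'(4) = 241/28, so the residue is 241/28.
List the singular points by increasing real part (a conjugate pair: the negative imaginary part first).


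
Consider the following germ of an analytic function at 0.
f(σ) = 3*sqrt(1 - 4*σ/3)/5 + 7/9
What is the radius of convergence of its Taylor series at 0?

The radius of convergence is 3/4.

Branch term (3/5)*sqrt(1 - σ/(3/4)): its argument vanishes at σ = 3/4, a square-root branch point, modulus 3/4.
The radius of convergence is the smallest modulus among the singular points: 3/4.


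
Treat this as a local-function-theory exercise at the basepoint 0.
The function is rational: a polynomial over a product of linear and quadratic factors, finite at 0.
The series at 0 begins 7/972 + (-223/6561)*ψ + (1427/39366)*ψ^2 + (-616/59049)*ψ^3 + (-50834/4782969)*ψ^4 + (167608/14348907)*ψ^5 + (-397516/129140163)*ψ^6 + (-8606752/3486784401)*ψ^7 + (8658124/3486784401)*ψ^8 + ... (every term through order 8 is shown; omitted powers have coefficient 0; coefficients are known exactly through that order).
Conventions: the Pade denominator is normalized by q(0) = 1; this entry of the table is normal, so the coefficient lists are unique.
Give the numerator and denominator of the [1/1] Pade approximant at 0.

The Pade approximant has numerator coefficients [7/972, -307931/11704824]; denominator coefficients [1, 1427/1338].

Taylor coefficients needed (read off): a_0 = 7/972, a_1 = -223/6561, a_2 = 1427/39366.
Write the denominator as Q(ψ) = 1 + q1*ψ. Requiring Q*f - P = O(ψ^3) with deg P <= 1 kills the coefficients of ψ^2..ψ^2 in Q*f:
  ψ^2: a_2 + q1*a_1 = 0, i.e. 1427/39366 + (-223/6561)*q1 = 0.
Solving this linear system: q1 = 1427/1338.
The numerator is Q*f truncated at degree 1: P0 = a_0 = 7/972; P1 = a_1 + q1*a_0 = -307931/11704824.


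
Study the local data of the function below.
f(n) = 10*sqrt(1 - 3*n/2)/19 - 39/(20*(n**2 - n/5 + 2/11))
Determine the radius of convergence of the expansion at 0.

Denominator factor (n**2 - n/5 + 2/11): discriminant -189/275, complex-conjugate roots (1/10) + ((3/110)*sqrt(231))*i and (1/10) - ((3/110)*sqrt(231))*i; poles of order 1, moduli (1/11)*sqrt(22) and (1/11)*sqrt(22).
Branch term (10/19)*sqrt(1 - n/(2/3)): its argument vanishes at n = 2/3, a square-root branch point, modulus 2/3.
The radius of convergence is the smallest modulus among the singular points: (1/11)*sqrt(22).

The radius of convergence is (1/11)*sqrt(22).


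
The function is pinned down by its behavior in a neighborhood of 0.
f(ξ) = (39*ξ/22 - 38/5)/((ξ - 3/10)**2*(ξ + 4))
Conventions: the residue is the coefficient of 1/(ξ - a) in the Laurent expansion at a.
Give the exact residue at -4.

The residue is -16160/20339.

At the order-1 pole -4 set g(ξ) = (ξ - (-4))*f(ξ) = (39*ξ/22 - 38/5)/(ξ - 3/10)**2.
Simple pole: residue = g(a) at a = -4, which is -16160/20339.


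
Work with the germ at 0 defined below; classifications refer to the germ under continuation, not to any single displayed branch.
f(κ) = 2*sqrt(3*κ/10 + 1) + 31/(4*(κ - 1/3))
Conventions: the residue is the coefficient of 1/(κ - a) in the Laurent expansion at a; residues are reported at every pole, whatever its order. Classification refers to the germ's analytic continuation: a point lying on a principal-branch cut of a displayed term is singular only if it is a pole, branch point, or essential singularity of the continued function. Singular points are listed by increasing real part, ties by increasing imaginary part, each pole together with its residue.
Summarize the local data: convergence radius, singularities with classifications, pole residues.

Denominator factor (κ - 1/3): pole of order 1 at 1/3, modulus 1/3.
Branch term (2)*sqrt(1 - κ/(-10/3)): its argument vanishes at κ = -10/3, a square-root branch point, modulus 10/3.
The radius of convergence is the smallest modulus among the singular points: 1/3.
The branch term is analytic at 1/3 and contributes nothing to the residue; only the rational part matters.
At the order-1 pole 1/3 set g(κ) = (κ - (1/3))*(rational part) = 31/4.
Simple pole: residue = g(a) at a = 1/3, which is 31/4.
List the singular points by increasing real part (a conjugate pair: the negative imaginary part first).

Radius of convergence at 0: 1/3.
At -10/3: an algebraic (square-root) branch point.
At 1/3: a pole of order 1; residue 31/4.


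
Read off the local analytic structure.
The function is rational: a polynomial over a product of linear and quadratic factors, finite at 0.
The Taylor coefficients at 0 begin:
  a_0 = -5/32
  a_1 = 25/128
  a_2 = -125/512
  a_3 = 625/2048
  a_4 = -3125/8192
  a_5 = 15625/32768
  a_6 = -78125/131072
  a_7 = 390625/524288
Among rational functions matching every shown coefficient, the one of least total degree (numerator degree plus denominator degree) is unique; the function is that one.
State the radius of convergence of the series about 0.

The radius of convergence is 4/5.

No rational of total degree below 1 reproduces all 8 coefficients; solving the [0/1] Pade equations on them gives f(ω) = -1/(8*(ω + 4/5)), whose expansion matches every shown term.
Denominator factor (ω + 4/5): pole of order 1 at -4/5, modulus 4/5.
The radius of convergence is the smallest modulus among the singular points: 4/5.


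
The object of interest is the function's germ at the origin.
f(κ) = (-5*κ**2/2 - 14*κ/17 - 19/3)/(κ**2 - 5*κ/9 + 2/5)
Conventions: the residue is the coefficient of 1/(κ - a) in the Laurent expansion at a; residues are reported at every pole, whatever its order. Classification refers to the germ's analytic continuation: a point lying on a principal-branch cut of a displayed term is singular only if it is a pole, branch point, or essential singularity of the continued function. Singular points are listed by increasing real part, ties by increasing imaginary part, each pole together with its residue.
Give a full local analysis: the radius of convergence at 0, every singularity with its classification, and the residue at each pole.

Denominator factor (κ**2 - 5*κ/9 + 2/5): discriminant -523/405, complex-conjugate roots (5/18) + ((1/90)*sqrt(2615))*i and (5/18) - ((1/90)*sqrt(2615))*i; poles of order 1, moduli (1/5)*sqrt(10) and (1/5)*sqrt(10).
The radius of convergence is the smallest modulus among the singular points: (1/5)*sqrt(10).
The factor κ**2 - 5*κ/9 + 2/5 splits as (κ - a)(κ - a') with a = (5/18) - ((1/90)*sqrt(2615))*i, a' = (5/18) + ((1/90)*sqrt(2615))*i. At the order-1 pole a set g(κ) = (κ - a)*f(κ) = [-5*κ**2/2 - 14*κ/17 - 19/3] / (κ - a').
Simple pole: residue = g(a) at a = (5/18) - ((1/90)*sqrt(2615))*i, which is (-677/612) - ((32761/320076)*sqrt(2615))*i.
The factor κ**2 - 5*κ/9 + 2/5 splits as (κ - a)(κ - a') with a = (5/18) + ((1/90)*sqrt(2615))*i, a' = (5/18) - ((1/90)*sqrt(2615))*i. At the order-1 pole a set g(κ) = (κ - a)*f(κ) = [-5*κ**2/2 - 14*κ/17 - 19/3] / (κ - a').
Simple pole: residue = g(a) at a = (5/18) + ((1/90)*sqrt(2615))*i, which is (-677/612) + ((32761/320076)*sqrt(2615))*i.
List the singular points by increasing real part (a conjugate pair: the negative imaginary part first).

Radius of convergence at 0: (1/5)*sqrt(10).
At (5/18) - ((1/90)*sqrt(2615))*i: a pole of order 1; residue (-677/612) - ((32761/320076)*sqrt(2615))*i.
At (5/18) + ((1/90)*sqrt(2615))*i: a pole of order 1; residue (-677/612) + ((32761/320076)*sqrt(2615))*i.


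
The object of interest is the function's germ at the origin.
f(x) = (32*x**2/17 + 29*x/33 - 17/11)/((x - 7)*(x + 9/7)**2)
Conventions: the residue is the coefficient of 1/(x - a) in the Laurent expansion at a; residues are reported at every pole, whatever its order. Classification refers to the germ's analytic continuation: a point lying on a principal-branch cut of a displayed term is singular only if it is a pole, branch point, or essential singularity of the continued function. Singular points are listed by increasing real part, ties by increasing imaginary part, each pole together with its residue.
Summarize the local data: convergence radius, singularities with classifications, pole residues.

Denominator factor (x + 9/7)^2: pole of order 2 at -9/7, modulus 9/7.
Denominator factor (x - 7): pole of order 1 at 7, modulus 7.
The radius of convergence is the smallest modulus among the singular points: 9/7.
At the order-2 pole -9/7 set g(x) = (x - (-9/7))^2*f(x) = (32*x**2/17 + 29*x/33 - 17/11)/(x - 7).
Order-2 pole: residue = g'(a); g'(-9/7) = 222578/471801, so the residue is 222578/471801.
At the order-1 pole 7 set g(x) = (x - (7))*f(x) = (32*x**2/17 + 29*x/33 - 17/11)/(x + 9/7)**2.
Simple pole: residue = g(a) at a = 7, which is 665518/471801.
List the singular points by increasing real part (a conjugate pair: the negative imaginary part first).

Radius of convergence at 0: 9/7.
At -9/7: a pole of order 2; residue 222578/471801.
At 7: a pole of order 1; residue 665518/471801.


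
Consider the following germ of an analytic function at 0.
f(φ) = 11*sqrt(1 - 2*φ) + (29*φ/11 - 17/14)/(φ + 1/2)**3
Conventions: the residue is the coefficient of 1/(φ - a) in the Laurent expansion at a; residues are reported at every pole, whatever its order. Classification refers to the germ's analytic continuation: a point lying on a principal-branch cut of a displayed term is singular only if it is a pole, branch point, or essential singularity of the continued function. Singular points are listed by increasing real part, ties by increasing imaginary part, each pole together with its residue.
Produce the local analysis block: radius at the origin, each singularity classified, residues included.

Radius of convergence at 0: 1/2.
At -1/2: a pole of order 3; residue 0.
At 1/2: an algebraic (square-root) branch point.

Denominator factor (φ + 1/2)^3: pole of order 3 at -1/2, modulus 1/2.
Branch term (11)*sqrt(1 - φ/(1/2)): its argument vanishes at φ = 1/2, a square-root branch point, modulus 1/2.
The radius of convergence is the smallest modulus among the singular points: 1/2.
The branch term is analytic at -1/2 and contributes nothing to the residue; only the rational part matters.
At the order-3 pole -1/2 set g(φ) = (φ - (-1/2))^3*(rational part) = 29*φ/11 - 17/14.
Order-3 pole: residue = g''(a)/2; g''(-1/2) = 0, so the residue is 0.
List the singular points by increasing real part (a conjugate pair: the negative imaginary part first).


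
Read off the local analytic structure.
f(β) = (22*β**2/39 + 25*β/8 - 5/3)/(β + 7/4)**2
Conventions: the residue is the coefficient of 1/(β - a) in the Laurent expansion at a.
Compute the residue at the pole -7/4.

At the order-2 pole -7/4 set g(β) = (β - (-7/4))^2*f(β) = 22*β**2/39 + 25*β/8 - 5/3.
Order-2 pole: residue = g'(a); g'(-7/4) = 359/312, so the residue is 359/312.

The residue is 359/312.


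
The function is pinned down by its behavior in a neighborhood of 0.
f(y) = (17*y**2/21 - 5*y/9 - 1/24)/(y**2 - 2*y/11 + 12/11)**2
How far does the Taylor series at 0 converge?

The radius of convergence is (2/11)*sqrt(33).

Denominator factor (y**2 - 2*y/11 + 12/11)^2: discriminant -524/121, complex-conjugate roots (1/11) + ((1/11)*sqrt(131))*i and (1/11) - ((1/11)*sqrt(131))*i; poles of order 2, moduli (2/11)*sqrt(33) and (2/11)*sqrt(33).
The radius of convergence is the smallest modulus among the singular points: (2/11)*sqrt(33).
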